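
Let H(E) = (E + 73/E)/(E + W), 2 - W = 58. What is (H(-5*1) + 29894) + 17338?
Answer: 14405858/305 ≈ 47232.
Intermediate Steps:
W = -56 (W = 2 - 1*58 = 2 - 58 = -56)
H(E) = (E + 73/E)/(-56 + E) (H(E) = (E + 73/E)/(E - 56) = (E + 73/E)/(-56 + E))
(H(-5*1) + 29894) + 17338 = ((73 + (-5*1)²)/(((-5*1))*(-56 - 5*1)) + 29894) + 17338 = ((73 + (-5)²)/((-5)*(-56 - 5)) + 29894) + 17338 = (-⅕*(73 + 25)/(-61) + 29894) + 17338 = (-⅕*(-1/61)*98 + 29894) + 17338 = (98/305 + 29894) + 17338 = 9117768/305 + 17338 = 14405858/305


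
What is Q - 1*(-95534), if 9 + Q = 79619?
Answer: 175144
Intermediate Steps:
Q = 79610 (Q = -9 + 79619 = 79610)
Q - 1*(-95534) = 79610 - 1*(-95534) = 79610 + 95534 = 175144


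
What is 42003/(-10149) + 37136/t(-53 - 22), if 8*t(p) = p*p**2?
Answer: -6911720579/1427203125 ≈ -4.8428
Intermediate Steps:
t(p) = p**3/8 (t(p) = (p*p**2)/8 = p**3/8)
42003/(-10149) + 37136/t(-53 - 22) = 42003/(-10149) + 37136/(((-53 - 22)**3/8)) = 42003*(-1/10149) + 37136/(((1/8)*(-75)**3)) = -14001/3383 + 37136/(((1/8)*(-421875))) = -14001/3383 + 37136/(-421875/8) = -14001/3383 + 37136*(-8/421875) = -14001/3383 - 297088/421875 = -6911720579/1427203125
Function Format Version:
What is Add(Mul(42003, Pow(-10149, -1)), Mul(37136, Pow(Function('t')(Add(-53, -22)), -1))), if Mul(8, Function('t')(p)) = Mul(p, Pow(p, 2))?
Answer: Rational(-6911720579, 1427203125) ≈ -4.8428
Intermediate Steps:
Function('t')(p) = Mul(Rational(1, 8), Pow(p, 3)) (Function('t')(p) = Mul(Rational(1, 8), Mul(p, Pow(p, 2))) = Mul(Rational(1, 8), Pow(p, 3)))
Add(Mul(42003, Pow(-10149, -1)), Mul(37136, Pow(Function('t')(Add(-53, -22)), -1))) = Add(Mul(42003, Pow(-10149, -1)), Mul(37136, Pow(Mul(Rational(1, 8), Pow(Add(-53, -22), 3)), -1))) = Add(Mul(42003, Rational(-1, 10149)), Mul(37136, Pow(Mul(Rational(1, 8), Pow(-75, 3)), -1))) = Add(Rational(-14001, 3383), Mul(37136, Pow(Mul(Rational(1, 8), -421875), -1))) = Add(Rational(-14001, 3383), Mul(37136, Pow(Rational(-421875, 8), -1))) = Add(Rational(-14001, 3383), Mul(37136, Rational(-8, 421875))) = Add(Rational(-14001, 3383), Rational(-297088, 421875)) = Rational(-6911720579, 1427203125)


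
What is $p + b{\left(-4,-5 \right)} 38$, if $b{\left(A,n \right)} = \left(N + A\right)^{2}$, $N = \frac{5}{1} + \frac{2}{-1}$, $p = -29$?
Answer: $9$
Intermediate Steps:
$N = 3$ ($N = 5 \cdot 1 + 2 \left(-1\right) = 5 - 2 = 3$)
$b{\left(A,n \right)} = \left(3 + A\right)^{2}$
$p + b{\left(-4,-5 \right)} 38 = -29 + \left(3 - 4\right)^{2} \cdot 38 = -29 + \left(-1\right)^{2} \cdot 38 = -29 + 1 \cdot 38 = -29 + 38 = 9$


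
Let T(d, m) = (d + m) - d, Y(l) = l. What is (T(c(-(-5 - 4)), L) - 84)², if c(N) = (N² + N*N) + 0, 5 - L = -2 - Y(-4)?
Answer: 6561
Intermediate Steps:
L = 3 (L = 5 - (-2 - 1*(-4)) = 5 - (-2 + 4) = 5 - 1*2 = 5 - 2 = 3)
c(N) = 2*N² (c(N) = (N² + N²) + 0 = 2*N² + 0 = 2*N²)
T(d, m) = m
(T(c(-(-5 - 4)), L) - 84)² = (3 - 84)² = (-81)² = 6561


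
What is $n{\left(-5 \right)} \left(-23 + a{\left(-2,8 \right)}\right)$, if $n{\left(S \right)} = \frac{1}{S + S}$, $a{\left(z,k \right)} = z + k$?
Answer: $\frac{17}{10} \approx 1.7$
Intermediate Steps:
$a{\left(z,k \right)} = k + z$
$n{\left(S \right)} = \frac{1}{2 S}$
$n{\left(-5 \right)} \left(-23 + a{\left(-2,8 \right)}\right) = \frac{1}{2 \left(-5\right)} \left(-23 + \left(8 - 2\right)\right) = \frac{1}{2} \left(- \frac{1}{5}\right) \left(-23 + 6\right) = \left(- \frac{1}{10}\right) \left(-17\right) = \frac{17}{10}$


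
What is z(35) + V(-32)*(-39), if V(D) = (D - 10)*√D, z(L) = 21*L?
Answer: 735 + 6552*I*√2 ≈ 735.0 + 9265.9*I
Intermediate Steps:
V(D) = √D*(-10 + D) (V(D) = (-10 + D)*√D = √D*(-10 + D))
z(35) + V(-32)*(-39) = 21*35 + (√(-32)*(-10 - 32))*(-39) = 735 + ((4*I*√2)*(-42))*(-39) = 735 - 168*I*√2*(-39) = 735 + 6552*I*√2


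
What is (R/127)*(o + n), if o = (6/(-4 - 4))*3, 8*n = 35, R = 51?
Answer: 867/1016 ≈ 0.85335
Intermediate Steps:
n = 35/8 (n = (⅛)*35 = 35/8 ≈ 4.3750)
o = -9/4 (o = (6/(-8))*3 = (6*(-⅛))*3 = -¾*3 = -9/4 ≈ -2.2500)
(R/127)*(o + n) = (51/127)*(-9/4 + 35/8) = (51*(1/127))*(17/8) = (51/127)*(17/8) = 867/1016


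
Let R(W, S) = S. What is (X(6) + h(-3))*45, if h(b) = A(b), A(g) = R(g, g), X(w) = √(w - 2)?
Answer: -45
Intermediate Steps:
X(w) = √(-2 + w)
A(g) = g
h(b) = b
(X(6) + h(-3))*45 = (√(-2 + 6) - 3)*45 = (√4 - 3)*45 = (2 - 3)*45 = -1*45 = -45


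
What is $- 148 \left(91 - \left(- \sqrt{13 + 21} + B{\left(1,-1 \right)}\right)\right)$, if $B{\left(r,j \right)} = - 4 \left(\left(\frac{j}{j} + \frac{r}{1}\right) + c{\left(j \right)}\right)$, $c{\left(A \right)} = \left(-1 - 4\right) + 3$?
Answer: $-13468 - 148 \sqrt{34} \approx -14331.0$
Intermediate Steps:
$c{\left(A \right)} = -2$ ($c{\left(A \right)} = -5 + 3 = -2$)
$B{\left(r,j \right)} = 4 - 4 r$ ($B{\left(r,j \right)} = - 4 \left(\left(\frac{j}{j} + \frac{r}{1}\right) - 2\right) = - 4 \left(\left(1 + r 1\right) - 2\right) = - 4 \left(\left(1 + r\right) - 2\right) = - 4 \left(-1 + r\right) = 4 - 4 r$)
$- 148 \left(91 - \left(- \sqrt{13 + 21} + B{\left(1,-1 \right)}\right)\right) = - 148 \left(91 - \left(4 - 4 - \sqrt{13 + 21}\right)\right) = - 148 \left(91 + \left(\sqrt{34} - \left(4 - 4\right)\right)\right) = - 148 \left(91 + \left(\sqrt{34} - 0\right)\right) = - 148 \left(91 + \left(\sqrt{34} + 0\right)\right) = - 148 \left(91 + \sqrt{34}\right) = -13468 - 148 \sqrt{34}$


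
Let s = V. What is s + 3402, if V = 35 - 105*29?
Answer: 392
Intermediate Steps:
V = -3010 (V = 35 - 3045 = -3010)
s = -3010
s + 3402 = -3010 + 3402 = 392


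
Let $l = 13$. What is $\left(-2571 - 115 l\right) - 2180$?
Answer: $-6246$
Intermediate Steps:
$\left(-2571 - 115 l\right) - 2180 = \left(-2571 - 1495\right) - 2180 = -4066 - 2180 = -6246$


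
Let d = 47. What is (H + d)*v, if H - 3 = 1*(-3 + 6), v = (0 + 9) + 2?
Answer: 583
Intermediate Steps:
v = 11 (v = 9 + 2 = 11)
H = 6 (H = 3 + 1*(-3 + 6) = 3 + 1*3 = 3 + 3 = 6)
(H + d)*v = (6 + 47)*11 = 53*11 = 583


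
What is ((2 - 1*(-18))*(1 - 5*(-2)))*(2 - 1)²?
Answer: 220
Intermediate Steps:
((2 - 1*(-18))*(1 - 5*(-2)))*(2 - 1)² = ((2 + 18)*(1 + 10))*1² = (20*11)*1 = 220*1 = 220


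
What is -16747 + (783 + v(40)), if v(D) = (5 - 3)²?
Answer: -15960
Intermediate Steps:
v(D) = 4 (v(D) = 2² = 4)
-16747 + (783 + v(40)) = -16747 + (783 + 4) = -16747 + 787 = -15960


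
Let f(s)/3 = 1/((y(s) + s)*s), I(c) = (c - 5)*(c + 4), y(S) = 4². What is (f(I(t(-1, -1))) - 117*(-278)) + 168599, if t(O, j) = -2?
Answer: 5631497/28 ≈ 2.0113e+5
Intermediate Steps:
y(S) = 16
I(c) = (-5 + c)*(4 + c)
f(s) = 3/(s*(16 + s)) (f(s) = 3*(1/((16 + s)*s)) = 3*(1/(s*(16 + s))) = 3/(s*(16 + s)))
(f(I(t(-1, -1))) - 117*(-278)) + 168599 = (3/((-20 + (-2)² - 1*(-2))*(16 + (-20 + (-2)² - 1*(-2)))) - 117*(-278)) + 168599 = (3/((-20 + 4 + 2)*(16 + (-20 + 4 + 2))) + 32526) + 168599 = (3/(-14*(16 - 14)) + 32526) + 168599 = (3*(-1/14)/2 + 32526) + 168599 = (3*(-1/14)*(½) + 32526) + 168599 = (-3/28 + 32526) + 168599 = 910725/28 + 168599 = 5631497/28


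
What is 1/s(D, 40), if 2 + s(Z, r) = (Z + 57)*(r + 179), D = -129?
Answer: -1/15770 ≈ -6.3412e-5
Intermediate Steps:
s(Z, r) = -2 + (57 + Z)*(179 + r) (s(Z, r) = -2 + (Z + 57)*(r + 179) = -2 + (57 + Z)*(179 + r))
1/s(D, 40) = 1/(10201 + 57*40 + 179*(-129) - 129*40) = 1/(10201 + 2280 - 23091 - 5160) = 1/(-15770) = -1/15770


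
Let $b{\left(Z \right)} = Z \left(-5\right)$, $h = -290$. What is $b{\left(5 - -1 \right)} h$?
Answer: $8700$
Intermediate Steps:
$b{\left(Z \right)} = - 5 Z$
$b{\left(5 - -1 \right)} h = - 5 \left(5 - -1\right) \left(-290\right) = - 5 \left(5 + 1\right) \left(-290\right) = \left(-5\right) 6 \left(-290\right) = \left(-30\right) \left(-290\right) = 8700$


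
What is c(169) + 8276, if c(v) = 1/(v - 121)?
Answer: 397249/48 ≈ 8276.0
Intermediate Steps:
c(v) = 1/(-121 + v)
c(169) + 8276 = 1/(-121 + 169) + 8276 = 1/48 + 8276 = 397249/48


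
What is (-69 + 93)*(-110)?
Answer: -2640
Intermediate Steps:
(-69 + 93)*(-110) = 24*(-110) = -2640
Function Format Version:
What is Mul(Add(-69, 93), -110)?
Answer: -2640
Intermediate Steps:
Mul(Add(-69, 93), -110) = Mul(24, -110) = -2640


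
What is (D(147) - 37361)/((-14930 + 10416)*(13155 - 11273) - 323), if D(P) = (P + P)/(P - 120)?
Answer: 336151/76461039 ≈ 0.0043964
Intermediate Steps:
D(P) = 2*P/(-120 + P) (D(P) = (2*P)/(-120 + P) = 2*P/(-120 + P))
(D(147) - 37361)/((-14930 + 10416)*(13155 - 11273) - 323) = (2*147/(-120 + 147) - 37361)/((-14930 + 10416)*(13155 - 11273) - 323) = (2*147/27 - 37361)/(-4514*1882 - 323) = (2*147*(1/27) - 37361)/(-8495348 - 323) = (98/9 - 37361)/(-8495671) = -336151/9*(-1/8495671) = 336151/76461039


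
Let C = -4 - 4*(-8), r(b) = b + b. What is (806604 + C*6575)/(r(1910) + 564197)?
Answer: 990704/568017 ≈ 1.7441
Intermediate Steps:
r(b) = 2*b
C = 28 (C = -4 + 32 = 28)
(806604 + C*6575)/(r(1910) + 564197) = (806604 + 28*6575)/(2*1910 + 564197) = (806604 + 184100)/(3820 + 564197) = 990704/568017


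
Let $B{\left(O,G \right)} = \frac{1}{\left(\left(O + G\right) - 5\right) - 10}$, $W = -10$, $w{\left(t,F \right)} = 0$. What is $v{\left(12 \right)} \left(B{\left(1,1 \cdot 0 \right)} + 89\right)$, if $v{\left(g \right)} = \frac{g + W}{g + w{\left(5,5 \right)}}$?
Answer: $\frac{415}{28} \approx 14.821$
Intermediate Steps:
$B{\left(O,G \right)} = \frac{1}{-15 + G + O}$ ($B{\left(O,G \right)} = \frac{1}{\left(\left(G + O\right) - 5\right) - 10} = \frac{1}{\left(-5 + G + O\right) - 10} = \frac{1}{-15 + G + O}$)
$v{\left(g \right)} = \frac{-10 + g}{g}$ ($v{\left(g \right)} = \frac{g - 10}{g + 0} = \frac{-10 + g}{g}$)
$v{\left(12 \right)} \left(B{\left(1,1 \cdot 0 \right)} + 89\right) = \frac{-10 + 12}{12} \left(\frac{1}{-15 + 1 \cdot 0 + 1} + 89\right) = \frac{1}{12} \cdot 2 \left(\frac{1}{-15 + 0 + 1} + 89\right) = \frac{\frac{1}{-14} + 89}{6} = \frac{- \frac{1}{14} + 89}{6} = \frac{1}{6} \cdot \frac{1245}{14} = \frac{415}{28}$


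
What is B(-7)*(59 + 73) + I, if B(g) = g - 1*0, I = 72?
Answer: -852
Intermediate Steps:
B(g) = g (B(g) = g + 0 = g)
B(-7)*(59 + 73) + I = -7*(59 + 73) + 72 = -7*132 + 72 = -924 + 72 = -852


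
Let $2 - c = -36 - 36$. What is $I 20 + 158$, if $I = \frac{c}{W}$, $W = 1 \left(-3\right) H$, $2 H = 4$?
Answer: $- \frac{266}{3} \approx -88.667$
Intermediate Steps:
$H = 2$ ($H = \frac{1}{2} \cdot 4 = 2$)
$c = 74$ ($c = 2 - \left(-36 - 36\right) = 2 - -72 = 2 + 72 = 74$)
$W = -6$ ($W = 1 \left(-3\right) 2 = \left(-3\right) 2 = -6$)
$I = - \frac{37}{3}$ ($I = \frac{74}{-6} = 74 \left(- \frac{1}{6}\right) = - \frac{37}{3} \approx -12.333$)
$I 20 + 158 = \left(- \frac{37}{3}\right) 20 + 158 = - \frac{740}{3} + 158 = - \frac{266}{3}$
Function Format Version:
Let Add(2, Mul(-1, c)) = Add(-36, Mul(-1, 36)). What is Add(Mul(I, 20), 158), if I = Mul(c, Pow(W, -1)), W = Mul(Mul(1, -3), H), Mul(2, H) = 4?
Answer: Rational(-266, 3) ≈ -88.667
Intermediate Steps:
H = 2 (H = Mul(Rational(1, 2), 4) = 2)
c = 74 (c = Add(2, Mul(-1, Add(-36, Mul(-1, 36)))) = Add(2, Mul(-1, Add(-36, -36))) = Add(2, Mul(-1, -72)) = Add(2, 72) = 74)
W = -6 (W = Mul(Mul(1, -3), 2) = Mul(-3, 2) = -6)
I = Rational(-37, 3) (I = Mul(74, Pow(-6, -1)) = Mul(74, Rational(-1, 6)) = Rational(-37, 3) ≈ -12.333)
Add(Mul(I, 20), 158) = Add(Mul(Rational(-37, 3), 20), 158) = Add(Rational(-740, 3), 158) = Rational(-266, 3)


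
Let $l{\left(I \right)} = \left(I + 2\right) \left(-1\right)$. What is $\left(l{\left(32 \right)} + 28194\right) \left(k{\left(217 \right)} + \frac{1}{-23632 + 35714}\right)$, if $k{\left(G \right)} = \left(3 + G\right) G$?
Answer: $\frac{8121269108480}{6041} \approx 1.3444 \cdot 10^{9}$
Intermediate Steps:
$k{\left(G \right)} = G \left(3 + G\right)$
$l{\left(I \right)} = -2 - I$ ($l{\left(I \right)} = \left(2 + I\right) \left(-1\right) = -2 - I$)
$\left(l{\left(32 \right)} + 28194\right) \left(k{\left(217 \right)} + \frac{1}{-23632 + 35714}\right) = \left(\left(-2 - 32\right) + 28194\right) \left(217 \left(3 + 217\right) + \frac{1}{-23632 + 35714}\right) = \left(\left(-2 - 32\right) + 28194\right) \left(217 \cdot 220 + \frac{1}{12082}\right) = \left(-34 + 28194\right) \left(47740 + \frac{1}{12082}\right) = 28160 \cdot \frac{576794681}{12082} = \frac{8121269108480}{6041}$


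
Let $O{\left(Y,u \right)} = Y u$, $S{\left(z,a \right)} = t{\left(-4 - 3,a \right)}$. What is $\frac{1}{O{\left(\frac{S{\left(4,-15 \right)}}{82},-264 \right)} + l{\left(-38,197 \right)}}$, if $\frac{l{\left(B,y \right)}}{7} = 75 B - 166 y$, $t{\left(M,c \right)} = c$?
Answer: $- \frac{41}{10201444} \approx -4.019 \cdot 10^{-6}$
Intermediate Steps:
$S{\left(z,a \right)} = a$
$l{\left(B,y \right)} = - 1162 y + 525 B$ ($l{\left(B,y \right)} = 7 \left(75 B - 166 y\right) = 7 \left(- 166 y + 75 B\right) = - 1162 y + 525 B$)
$\frac{1}{O{\left(\frac{S{\left(4,-15 \right)}}{82},-264 \right)} + l{\left(-38,197 \right)}} = \frac{1}{- \frac{15}{82} \left(-264\right) + \left(\left(-1162\right) 197 + 525 \left(-38\right)\right)} = \frac{1}{\left(-15\right) \frac{1}{82} \left(-264\right) - 248864} = \frac{1}{\left(- \frac{15}{82}\right) \left(-264\right) - 248864} = \frac{1}{\frac{1980}{41} - 248864} = \frac{1}{- \frac{10201444}{41}} = - \frac{41}{10201444}$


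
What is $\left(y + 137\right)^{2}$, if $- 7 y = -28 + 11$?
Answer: $\frac{952576}{49} \approx 19440.0$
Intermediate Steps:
$y = \frac{17}{7}$ ($y = - \frac{-28 + 11}{7} = \left(- \frac{1}{7}\right) \left(-17\right) = \frac{17}{7} \approx 2.4286$)
$\left(y + 137\right)^{2} = \left(\frac{17}{7} + 137\right)^{2} = \left(\frac{976}{7}\right)^{2} = \frac{952576}{49}$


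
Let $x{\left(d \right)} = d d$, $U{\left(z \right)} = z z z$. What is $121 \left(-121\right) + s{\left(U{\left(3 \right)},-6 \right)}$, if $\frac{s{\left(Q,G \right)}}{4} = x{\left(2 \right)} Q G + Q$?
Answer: $-17125$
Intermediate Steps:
$U{\left(z \right)} = z^{3}$ ($U{\left(z \right)} = z^{2} z = z^{3}$)
$x{\left(d \right)} = d^{2}$
$s{\left(Q,G \right)} = 4 Q + 16 G Q$ ($s{\left(Q,G \right)} = 4 \left(2^{2} Q G + Q\right) = 4 \left(4 Q G + Q\right) = 4 \left(4 G Q + Q\right) = 4 \left(Q + 4 G Q\right) = 4 Q + 16 G Q$)
$121 \left(-121\right) + s{\left(U{\left(3 \right)},-6 \right)} = 121 \left(-121\right) + 4 \cdot 3^{3} \left(1 + 4 \left(-6\right)\right) = -14641 + 4 \cdot 27 \left(1 - 24\right) = -14641 + 4 \cdot 27 \left(-23\right) = -14641 - 2484 = -17125$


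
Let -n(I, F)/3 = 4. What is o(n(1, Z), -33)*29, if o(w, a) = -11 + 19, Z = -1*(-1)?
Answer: 232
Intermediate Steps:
Z = 1
n(I, F) = -12 (n(I, F) = -3*4 = -12)
o(w, a) = 8
o(n(1, Z), -33)*29 = 8*29 = 232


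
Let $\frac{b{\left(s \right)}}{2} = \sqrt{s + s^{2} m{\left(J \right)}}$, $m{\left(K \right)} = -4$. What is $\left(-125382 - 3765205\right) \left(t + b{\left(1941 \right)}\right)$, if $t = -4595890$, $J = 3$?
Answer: $17880709887430 - 7781174 i \sqrt{15067983} \approx 1.7881 \cdot 10^{13} - 3.0205 \cdot 10^{10} i$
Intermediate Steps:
$b{\left(s \right)} = 2 \sqrt{s - 4 s^{2}}$ ($b{\left(s \right)} = 2 \sqrt{s + s^{2} \left(-4\right)} = 2 \sqrt{s - 4 s^{2}}$)
$\left(-125382 - 3765205\right) \left(t + b{\left(1941 \right)}\right) = \left(-125382 - 3765205\right) \left(-4595890 + 2 \sqrt{1941 \left(1 - 7764\right)}\right) = - 3890587 \left(-4595890 + 2 \sqrt{1941 \left(1 - 7764\right)}\right) = - 3890587 \left(-4595890 + 2 \sqrt{1941 \left(-7763\right)}\right) = - 3890587 \left(-4595890 + 2 \sqrt{-15067983}\right) = - 3890587 \left(-4595890 + 2 i \sqrt{15067983}\right) = 17880709887430 - 7781174 i \sqrt{15067983}$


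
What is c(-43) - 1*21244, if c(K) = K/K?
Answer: -21243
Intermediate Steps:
c(K) = 1
c(-43) - 1*21244 = 1 - 1*21244 = 1 - 21244 = -21243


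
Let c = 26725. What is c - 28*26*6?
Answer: 22357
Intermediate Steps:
c - 28*26*6 = 26725 - 28*26*6 = 26725 - 728*6 = 26725 - 1*4368 = 26725 - 4368 = 22357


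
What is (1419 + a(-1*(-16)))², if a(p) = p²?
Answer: 2805625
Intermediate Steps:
(1419 + a(-1*(-16)))² = (1419 + (-1*(-16))²)² = (1419 + 16²)² = (1419 + 256)² = 1675² = 2805625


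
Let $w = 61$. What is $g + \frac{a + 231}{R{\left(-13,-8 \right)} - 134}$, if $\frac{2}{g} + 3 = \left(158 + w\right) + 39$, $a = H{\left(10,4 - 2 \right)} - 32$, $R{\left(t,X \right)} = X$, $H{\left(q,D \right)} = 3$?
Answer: $- \frac{25613}{18105} \approx -1.4147$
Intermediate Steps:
$a = -29$ ($a = 3 - 32 = -29$)
$g = \frac{2}{255}$ ($g = \frac{2}{-3 + \left(\left(158 + 61\right) + 39\right)} = \frac{2}{-3 + \left(219 + 39\right)} = \frac{2}{-3 + 258} = \frac{2}{255} \approx 0.0078431$)
$g + \frac{a + 231}{R{\left(-13,-8 \right)} - 134} = \frac{2}{255} + \frac{-29 + 231}{-8 - 134} = \frac{2}{255} + \frac{202}{-142} = \frac{2}{255} + 202 \left(- \frac{1}{142}\right) = \frac{2}{255} - \frac{101}{71} = - \frac{25613}{18105}$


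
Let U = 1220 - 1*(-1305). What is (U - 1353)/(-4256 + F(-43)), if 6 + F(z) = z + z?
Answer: -293/1087 ≈ -0.26955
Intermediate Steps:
U = 2525 (U = 1220 + 1305 = 2525)
F(z) = -6 + 2*z (F(z) = -6 + (z + z) = -6 + 2*z)
(U - 1353)/(-4256 + F(-43)) = (2525 - 1353)/(-4256 + (-6 + 2*(-43))) = 1172/(-4256 + (-6 - 86)) = 1172/(-4256 - 92) = 1172/(-4348) = 1172*(-1/4348) = -293/1087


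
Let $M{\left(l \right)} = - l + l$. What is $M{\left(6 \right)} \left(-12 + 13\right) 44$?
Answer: $0$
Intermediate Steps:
$M{\left(l \right)} = 0$
$M{\left(6 \right)} \left(-12 + 13\right) 44 = 0 \left(-12 + 13\right) 44 = 0 \cdot 1 \cdot 44 = 0 \cdot 44 = 0$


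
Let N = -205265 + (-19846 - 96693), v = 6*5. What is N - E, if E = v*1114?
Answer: -355224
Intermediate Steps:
v = 30
E = 33420 (E = 30*1114 = 33420)
N = -321804 (N = -205265 - 116539 = -321804)
N - E = -321804 - 1*33420 = -321804 - 33420 = -355224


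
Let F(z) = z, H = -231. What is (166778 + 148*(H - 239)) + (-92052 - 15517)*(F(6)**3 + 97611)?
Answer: -10523055345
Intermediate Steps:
(166778 + 148*(H - 239)) + (-92052 - 15517)*(F(6)**3 + 97611) = (166778 + 148*(-231 - 239)) + (-92052 - 15517)*(6**3 + 97611) = (166778 + 148*(-470)) - 107569*(216 + 97611) = (166778 - 69560) - 107569*97827 = 97218 - 10523152563 = -10523055345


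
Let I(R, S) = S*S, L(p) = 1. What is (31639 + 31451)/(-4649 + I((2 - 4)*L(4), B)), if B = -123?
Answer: 6309/1048 ≈ 6.0200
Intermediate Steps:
I(R, S) = S**2
(31639 + 31451)/(-4649 + I((2 - 4)*L(4), B)) = (31639 + 31451)/(-4649 + (-123)**2) = 63090/(-4649 + 15129) = 63090/10480 = 63090*(1/10480) = 6309/1048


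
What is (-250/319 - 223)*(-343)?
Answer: 24485741/319 ≈ 76758.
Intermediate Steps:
(-250/319 - 223)*(-343) = -71387/319*(-343) = 24485741/319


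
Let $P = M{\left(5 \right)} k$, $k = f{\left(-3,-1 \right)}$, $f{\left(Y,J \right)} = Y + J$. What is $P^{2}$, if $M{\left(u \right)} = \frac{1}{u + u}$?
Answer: $\frac{4}{25} \approx 0.16$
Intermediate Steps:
$M{\left(u \right)} = \frac{1}{2 u}$
$f{\left(Y,J \right)} = J + Y$
$k = -4$ ($k = -1 - 3 = -4$)
$P = - \frac{2}{5}$ ($P = \frac{1}{2 \cdot 5} \left(-4\right) = \frac{1}{2} \cdot \frac{1}{5} \left(-4\right) = \frac{1}{10} \left(-4\right) = - \frac{2}{5} \approx -0.4$)
$P^{2} = \left(- \frac{2}{5}\right)^{2} = \frac{4}{25}$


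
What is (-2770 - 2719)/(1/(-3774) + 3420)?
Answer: -20715486/12907079 ≈ -1.6050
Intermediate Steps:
(-2770 - 2719)/(1/(-3774) + 3420) = -5489/(-1/3774 + 3420) = -5489/12907079/3774 = -5489*3774/12907079 = -20715486/12907079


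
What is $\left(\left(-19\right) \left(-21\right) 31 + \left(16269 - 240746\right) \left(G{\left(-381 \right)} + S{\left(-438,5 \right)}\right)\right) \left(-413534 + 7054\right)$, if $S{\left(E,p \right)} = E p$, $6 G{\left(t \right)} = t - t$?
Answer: $-199832477753520$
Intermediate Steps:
$G{\left(t \right)} = 0$ ($G{\left(t \right)} = \frac{t - t}{6} = \frac{1}{6} \cdot 0 = 0$)
$\left(\left(-19\right) \left(-21\right) 31 + \left(16269 - 240746\right) \left(G{\left(-381 \right)} + S{\left(-438,5 \right)}\right)\right) \left(-413534 + 7054\right) = \left(\left(-19\right) \left(-21\right) 31 + \left(16269 - 240746\right) \left(0 - 2190\right)\right) \left(-413534 + 7054\right) = \left(399 \cdot 31 - 224477 \left(0 - 2190\right)\right) \left(-406480\right) = \left(12369 - -491604630\right) \left(-406480\right) = \left(12369 + 491604630\right) \left(-406480\right) = 491616999 \left(-406480\right) = -199832477753520$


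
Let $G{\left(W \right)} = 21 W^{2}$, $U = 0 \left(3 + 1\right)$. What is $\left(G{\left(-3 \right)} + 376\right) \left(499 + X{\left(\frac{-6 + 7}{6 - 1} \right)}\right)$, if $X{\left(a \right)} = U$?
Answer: $281935$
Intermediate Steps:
$U = 0$ ($U = 0 \cdot 4 = 0$)
$X{\left(a \right)} = 0$
$\left(G{\left(-3 \right)} + 376\right) \left(499 + X{\left(\frac{-6 + 7}{6 - 1} \right)}\right) = \left(21 \left(-3\right)^{2} + 376\right) \left(499 + 0\right) = \left(21 \cdot 9 + 376\right) 499 = \left(189 + 376\right) 499 = 565 \cdot 499 = 281935$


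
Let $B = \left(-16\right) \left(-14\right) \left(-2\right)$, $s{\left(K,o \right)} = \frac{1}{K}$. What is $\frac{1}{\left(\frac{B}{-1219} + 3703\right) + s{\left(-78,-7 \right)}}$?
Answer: $\frac{95082}{352122371} \approx 0.00027003$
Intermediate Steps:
$B = -448$ ($B = 224 \left(-2\right) = -448$)
$\frac{1}{\left(\frac{B}{-1219} + 3703\right) + s{\left(-78,-7 \right)}} = \frac{1}{\left(- \frac{448}{-1219} + 3703\right) + \frac{1}{-78}} = \frac{1}{\left(\left(-448\right) \left(- \frac{1}{1219}\right) + 3703\right) - \frac{1}{78}} = \frac{1}{\left(\frac{448}{1219} + 3703\right) - \frac{1}{78}} = \frac{1}{\frac{4514405}{1219} - \frac{1}{78}} = \frac{1}{\frac{352122371}{95082}} = \frac{95082}{352122371}$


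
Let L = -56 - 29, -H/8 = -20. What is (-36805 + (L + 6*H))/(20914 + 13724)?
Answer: -17965/17319 ≈ -1.0373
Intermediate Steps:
H = 160 (H = -8*(-20) = 160)
L = -85
(-36805 + (L + 6*H))/(20914 + 13724) = (-36805 + (-85 + 6*160))/(20914 + 13724) = (-36805 + (-85 + 960))/34638 = (-36805 + 875)*(1/34638) = -35930*1/34638 = -17965/17319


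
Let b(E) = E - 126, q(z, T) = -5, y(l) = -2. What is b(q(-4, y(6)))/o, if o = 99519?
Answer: -131/99519 ≈ -0.0013163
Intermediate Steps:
b(E) = -126 + E
b(q(-4, y(6)))/o = (-126 - 5)/99519 = -131*1/99519 = -131/99519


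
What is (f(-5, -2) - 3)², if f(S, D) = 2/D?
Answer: 16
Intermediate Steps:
(f(-5, -2) - 3)² = (2/(-2) - 3)² = (2*(-½) - 3)² = (-1 - 3)² = (-4)² = 16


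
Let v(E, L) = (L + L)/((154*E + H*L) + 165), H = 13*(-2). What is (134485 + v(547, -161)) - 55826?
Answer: 6968321829/88589 ≈ 78659.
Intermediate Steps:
H = -26
v(E, L) = 2*L/(165 - 26*L + 154*E) (v(E, L) = (L + L)/((154*E - 26*L) + 165) = (2*L)/((-26*L + 154*E) + 165) = (2*L)/(165 - 26*L + 154*E) = 2*L/(165 - 26*L + 154*E))
(134485 + v(547, -161)) - 55826 = (134485 + 2*(-161)/(165 - 26*(-161) + 154*547)) - 55826 = (134485 + 2*(-161)/(165 + 4186 + 84238)) - 55826 = (134485 + 2*(-161)/88589) - 55826 = (134485 + 2*(-161)*(1/88589)) - 55826 = (134485 - 322/88589) - 55826 = 11913891343/88589 - 55826 = 6968321829/88589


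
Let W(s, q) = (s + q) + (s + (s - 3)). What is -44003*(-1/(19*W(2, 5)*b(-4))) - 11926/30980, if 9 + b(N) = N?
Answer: -346694679/15304120 ≈ -22.654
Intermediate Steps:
b(N) = -9 + N
W(s, q) = -3 + q + 3*s (W(s, q) = (q + s) + (s + (-3 + s)) = (q + s) + (-3 + 2*s) = -3 + q + 3*s)
-44003*(-1/(19*W(2, 5)*b(-4))) - 11926/30980 = -44003*(-1/(19*(-9 - 4)*(-3 + 5 + 3*2))) - 11926/30980 = -44003*1/(247*(-3 + 5 + 6)) - 11926*1/30980 = -44003/((8*(-19))*(-13)) - 5963/15490 = -44003/((-152*(-13))) - 5963/15490 = -44003/1976 - 5963/15490 = -346694679/15304120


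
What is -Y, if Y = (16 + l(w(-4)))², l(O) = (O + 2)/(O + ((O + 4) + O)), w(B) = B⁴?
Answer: -39753025/148996 ≈ -266.81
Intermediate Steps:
l(O) = (2 + O)/(4 + 3*O) (l(O) = (2 + O)/(O + ((4 + O) + O)) = (2 + O)/(O + (4 + 2*O)) = (2 + O)/(4 + 3*O))
Y = 39753025/148996 (Y = (16 + (2 + (-4)⁴)/(4 + 3*(-4)⁴))² = (16 + (2 + 256)/(4 + 3*256))² = (16 + 258/(4 + 768))² = (16 + 258/772)² = (16 + (1/772)*258)² = (16 + 129/386)² = (6305/386)² = 39753025/148996 ≈ 266.81)
-Y = -1*39753025/148996 = -39753025/148996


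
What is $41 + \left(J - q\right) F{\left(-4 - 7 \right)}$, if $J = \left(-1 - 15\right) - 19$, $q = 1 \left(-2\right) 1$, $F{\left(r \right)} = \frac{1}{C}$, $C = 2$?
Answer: $\frac{49}{2} \approx 24.5$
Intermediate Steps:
$F{\left(r \right)} = \frac{1}{2}$
$q = -2$ ($q = \left(-2\right) 1 = -2$)
$J = -35$ ($J = -16 - 19 = -35$)
$41 + \left(J - q\right) F{\left(-4 - 7 \right)} = 41 + \left(-35 - -2\right) \frac{1}{2} = 41 + \left(-35 + 2\right) \frac{1}{2} = 41 - \frac{33}{2} = \frac{49}{2}$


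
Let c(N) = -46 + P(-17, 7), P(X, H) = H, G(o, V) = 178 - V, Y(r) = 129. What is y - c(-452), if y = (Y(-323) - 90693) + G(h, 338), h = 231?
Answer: -90685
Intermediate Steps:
c(N) = -39 (c(N) = -46 + 7 = -39)
y = -90724 (y = (129 - 90693) + (178 - 1*338) = -90564 + (178 - 338) = -90564 - 160 = -90724)
y - c(-452) = -90724 - 1*(-39) = -90724 + 39 = -90685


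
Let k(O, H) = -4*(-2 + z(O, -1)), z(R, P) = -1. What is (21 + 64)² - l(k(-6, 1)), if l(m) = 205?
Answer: 7020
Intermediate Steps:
k(O, H) = 12 (k(O, H) = -4*(-2 - 1) = -4*(-3) = 12)
(21 + 64)² - l(k(-6, 1)) = (21 + 64)² - 1*205 = 85² - 205 = 7225 - 205 = 7020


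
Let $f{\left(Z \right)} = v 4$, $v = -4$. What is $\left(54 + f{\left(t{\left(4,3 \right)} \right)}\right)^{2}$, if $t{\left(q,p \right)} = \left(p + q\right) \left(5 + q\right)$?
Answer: $1444$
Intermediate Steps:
$t{\left(q,p \right)} = \left(5 + q\right) \left(p + q\right)$
$f{\left(Z \right)} = -16$ ($f{\left(Z \right)} = \left(-4\right) 4 = -16$)
$\left(54 + f{\left(t{\left(4,3 \right)} \right)}\right)^{2} = \left(54 - 16\right)^{2} = 38^{2} = 1444$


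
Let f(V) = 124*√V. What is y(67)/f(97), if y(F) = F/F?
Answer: √97/12028 ≈ 0.00081883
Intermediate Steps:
y(F) = 1
y(67)/f(97) = 1/(124*√97) = 1*(√97/12028) = √97/12028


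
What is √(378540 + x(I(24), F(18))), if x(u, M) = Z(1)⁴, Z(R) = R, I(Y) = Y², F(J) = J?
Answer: √378541 ≈ 615.26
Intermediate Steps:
x(u, M) = 1 (x(u, M) = 1⁴ = 1)
√(378540 + x(I(24), F(18))) = √(378540 + 1) = √378541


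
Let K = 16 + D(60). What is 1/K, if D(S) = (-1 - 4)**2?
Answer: 1/41 ≈ 0.024390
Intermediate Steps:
D(S) = 25 (D(S) = (-5)**2 = 25)
K = 41 (K = 16 + 25 = 41)
1/K = 1/41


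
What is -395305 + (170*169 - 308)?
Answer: -366883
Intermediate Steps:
-395305 + (170*169 - 308) = -395305 + (28730 - 308) = -395305 + 28422 = -366883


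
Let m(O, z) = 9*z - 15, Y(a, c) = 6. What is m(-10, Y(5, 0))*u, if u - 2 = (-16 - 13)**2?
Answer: 32877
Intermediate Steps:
u = 843 (u = 2 + (-16 - 13)**2 = 2 + (-29)**2 = 2 + 841 = 843)
m(O, z) = -15 + 9*z
m(-10, Y(5, 0))*u = (-15 + 9*6)*843 = (-15 + 54)*843 = 39*843 = 32877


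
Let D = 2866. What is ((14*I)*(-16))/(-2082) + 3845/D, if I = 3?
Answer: 1655207/994502 ≈ 1.6644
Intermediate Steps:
((14*I)*(-16))/(-2082) + 3845/D = ((14*3)*(-16))/(-2082) + 3845/2866 = (42*(-16))*(-1/2082) + 3845*(1/2866) = -672*(-1/2082) + 3845/2866 = 112/347 + 3845/2866 = 1655207/994502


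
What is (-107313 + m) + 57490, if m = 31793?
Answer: -18030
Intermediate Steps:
(-107313 + m) + 57490 = (-107313 + 31793) + 57490 = -75520 + 57490 = -18030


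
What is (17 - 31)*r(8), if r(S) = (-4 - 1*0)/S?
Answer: 7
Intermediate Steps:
r(S) = -4/S (r(S) = (-4 + 0)/S = -4/S)
(17 - 31)*r(8) = (17 - 31)*(-4/8) = -(-56)/8 = -14*(-½) = 7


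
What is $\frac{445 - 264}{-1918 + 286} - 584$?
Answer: $- \frac{953269}{1632} \approx -584.11$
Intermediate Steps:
$\frac{445 - 264}{-1918 + 286} - 584 = \frac{445 - 264}{-1632} - 584 = 181 \left(- \frac{1}{1632}\right) - 584 = - \frac{181}{1632} - 584 = - \frac{953269}{1632}$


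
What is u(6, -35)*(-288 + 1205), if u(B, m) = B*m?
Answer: -192570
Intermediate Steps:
u(6, -35)*(-288 + 1205) = (6*(-35))*(-288 + 1205) = -210*917 = -192570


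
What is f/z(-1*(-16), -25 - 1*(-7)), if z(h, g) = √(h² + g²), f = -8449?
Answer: -8449*√145/290 ≈ -350.83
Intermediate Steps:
z(h, g) = √(g² + h²)
f/z(-1*(-16), -25 - 1*(-7)) = -8449/√((-25 - 1*(-7))² + (-1*(-16))²) = -8449/√((-25 + 7)² + 16²) = -8449/√((-18)² + 256) = -8449/√(324 + 256) = -8449*√145/290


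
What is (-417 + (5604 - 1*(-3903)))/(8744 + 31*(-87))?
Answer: 9090/6047 ≈ 1.5032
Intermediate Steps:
(-417 + (5604 - 1*(-3903)))/(8744 + 31*(-87)) = (-417 + (5604 + 3903))/(8744 - 2697) = (-417 + 9507)/6047 = 9090*(1/6047) = 9090/6047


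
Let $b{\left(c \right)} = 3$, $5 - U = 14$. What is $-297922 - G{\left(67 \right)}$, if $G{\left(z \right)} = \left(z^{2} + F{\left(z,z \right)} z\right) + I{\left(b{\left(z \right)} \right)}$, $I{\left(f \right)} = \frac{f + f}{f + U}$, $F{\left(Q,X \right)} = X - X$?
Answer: $-302410$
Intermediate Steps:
$U = -9$ ($U = 5 - 14 = -9$)
$F{\left(Q,X \right)} = 0$
$I{\left(f \right)} = \frac{2 f}{-9 + f}$ ($I{\left(f \right)} = \frac{f + f}{f - 9} = \frac{2 f}{-9 + f}$)
$G{\left(z \right)} = -1 + z^{2}$ ($G{\left(z \right)} = \left(z^{2} + 0 z\right) + 2 \cdot 3 \frac{1}{-9 + 3} = \left(z^{2} + 0\right) + 2 \cdot 3 \frac{1}{-6} = z^{2} + 2 \cdot 3 \left(- \frac{1}{6}\right) = z^{2} - 1 = -1 + z^{2}$)
$-297922 - G{\left(67 \right)} = -297922 - \left(-1 + 67^{2}\right) = -297922 - \left(-1 + 4489\right) = -297922 - 4488 = -302410$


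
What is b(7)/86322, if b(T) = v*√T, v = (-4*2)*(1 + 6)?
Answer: -28*√7/43161 ≈ -0.0017164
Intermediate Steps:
v = -56 (v = -8*7 = -56)
b(T) = -56*√T
b(7)/86322 = -56*√7/86322 = -56*√7*(1/86322) = -28*√7/43161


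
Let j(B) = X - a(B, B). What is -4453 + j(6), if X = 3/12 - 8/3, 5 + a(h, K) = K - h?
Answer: -53405/12 ≈ -4450.4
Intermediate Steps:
a(h, K) = -5 + K - h (a(h, K) = -5 + (K - h) = -5 + K - h)
X = -29/12 (X = 3*(1/12) - 8*⅓ = ¼ - 8/3 = -29/12 ≈ -2.4167)
j(B) = 31/12 (j(B) = -29/12 - (-5 + B - B) = -29/12 - 1*(-5) = -29/12 + 5 = 31/12)
-4453 + j(6) = -4453 + 31/12 = -53405/12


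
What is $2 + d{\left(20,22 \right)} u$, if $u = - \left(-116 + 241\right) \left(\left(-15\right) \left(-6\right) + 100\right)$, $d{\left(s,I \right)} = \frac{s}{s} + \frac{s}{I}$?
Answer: $- \frac{498728}{11} \approx -45339.0$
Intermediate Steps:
$d{\left(s,I \right)} = 1 + \frac{s}{I}$
$u = -23750$ ($u = - 125 \left(90 + 100\right) = - 125 \cdot 190 = \left(-1\right) 23750 = -23750$)
$2 + d{\left(20,22 \right)} u = 2 + \frac{22 + 20}{22} \left(-23750\right) = 2 + \frac{1}{22} \cdot 42 \left(-23750\right) = 2 + \frac{21}{11} \left(-23750\right) = 2 - \frac{498750}{11} = - \frac{498728}{11}$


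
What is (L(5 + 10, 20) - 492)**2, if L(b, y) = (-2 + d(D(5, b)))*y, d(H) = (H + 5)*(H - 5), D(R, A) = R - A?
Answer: 937024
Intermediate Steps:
d(H) = (-5 + H)*(5 + H) (d(H) = (5 + H)*(-5 + H) = (-5 + H)*(5 + H))
L(b, y) = y*(-27 + (5 - b)**2) (L(b, y) = (-2 + (-25 + (5 - b)**2))*y = (-27 + (5 - b)**2)*y = y*(-27 + (5 - b)**2))
(L(5 + 10, 20) - 492)**2 = (20*(-27 + (-5 + (5 + 10))**2) - 492)**2 = (20*(-27 + (-5 + 15)**2) - 492)**2 = (20*(-27 + 10**2) - 492)**2 = (20*(-27 + 100) - 492)**2 = (20*73 - 492)**2 = (1460 - 492)**2 = 968**2 = 937024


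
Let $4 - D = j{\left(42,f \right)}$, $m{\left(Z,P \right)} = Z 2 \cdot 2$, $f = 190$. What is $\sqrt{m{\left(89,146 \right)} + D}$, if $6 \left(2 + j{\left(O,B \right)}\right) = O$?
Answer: $\sqrt{355} \approx 18.841$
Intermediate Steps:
$j{\left(O,B \right)} = -2 + \frac{O}{6}$
$m{\left(Z,P \right)} = 4 Z$ ($m{\left(Z,P \right)} = 2 Z 2 = 4 Z$)
$D = -1$ ($D = 4 - \left(-2 + \frac{1}{6} \cdot 42\right) = 4 - \left(-2 + 7\right) = 4 - 5 = -1$)
$\sqrt{m{\left(89,146 \right)} + D} = \sqrt{4 \cdot 89 - 1} = \sqrt{356 - 1} = \sqrt{355}$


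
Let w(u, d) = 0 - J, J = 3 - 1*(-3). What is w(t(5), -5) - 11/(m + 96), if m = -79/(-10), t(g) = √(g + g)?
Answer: -6344/1039 ≈ -6.1059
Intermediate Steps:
J = 6 (J = 3 + 3 = 6)
t(g) = √2*√g (t(g) = √(2*g) = √2*√g)
w(u, d) = -6 (w(u, d) = 0 - 1*6 = 0 - 6 = -6)
m = 79/10 (m = -79*(-⅒) = 79/10 ≈ 7.9000)
w(t(5), -5) - 11/(m + 96) = -6 - 11/(79/10 + 96) = -6 - 11/(1039/10) = -6 + (10/1039)*(-11) = -6 - 110/1039 = -6344/1039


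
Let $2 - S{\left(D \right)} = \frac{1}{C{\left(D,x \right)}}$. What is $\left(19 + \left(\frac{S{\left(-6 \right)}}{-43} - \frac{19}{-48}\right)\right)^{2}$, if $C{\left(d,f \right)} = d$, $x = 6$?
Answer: $\frac{1594325041}{4260096} \approx 374.25$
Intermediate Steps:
$S{\left(D \right)} = 2 - \frac{1}{D}$
$\left(19 + \left(\frac{S{\left(-6 \right)}}{-43} - \frac{19}{-48}\right)\right)^{2} = \left(19 + \left(\frac{2 - \frac{1}{-6}}{-43} - \frac{19}{-48}\right)\right)^{2} = \left(19 + \left(\left(2 - - \frac{1}{6}\right) \left(- \frac{1}{43}\right) - - \frac{19}{48}\right)\right)^{2} = \left(19 + \left(\left(2 + \frac{1}{6}\right) \left(- \frac{1}{43}\right) + \frac{19}{48}\right)\right)^{2} = \left(19 + \left(\frac{13}{6} \left(- \frac{1}{43}\right) + \frac{19}{48}\right)\right)^{2} = \left(19 + \left(- \frac{13}{258} + \frac{19}{48}\right)\right)^{2} = \left(19 + \frac{713}{2064}\right)^{2} = \left(\frac{39929}{2064}\right)^{2} = \frac{1594325041}{4260096}$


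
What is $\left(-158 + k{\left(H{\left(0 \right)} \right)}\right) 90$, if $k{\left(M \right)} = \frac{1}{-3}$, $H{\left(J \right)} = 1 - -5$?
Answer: $-14250$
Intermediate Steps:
$H{\left(J \right)} = 6$ ($H{\left(J \right)} = 1 + 5 = 6$)
$k{\left(M \right)} = - \frac{1}{3}$
$\left(-158 + k{\left(H{\left(0 \right)} \right)}\right) 90 = \left(-158 - \frac{1}{3}\right) 90 = \left(- \frac{475}{3}\right) 90 = -14250$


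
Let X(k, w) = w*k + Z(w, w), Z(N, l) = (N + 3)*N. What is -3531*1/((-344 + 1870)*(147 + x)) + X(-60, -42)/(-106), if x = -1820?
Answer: -5307495699/135308894 ≈ -39.225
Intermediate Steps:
Z(N, l) = N*(3 + N) (Z(N, l) = (3 + N)*N = N*(3 + N))
X(k, w) = k*w + w*(3 + w) (X(k, w) = w*k + w*(3 + w) = k*w + w*(3 + w))
-3531*1/((-344 + 1870)*(147 + x)) + X(-60, -42)/(-106) = -3531*1/((-344 + 1870)*(147 - 1820)) - 42*(3 - 60 - 42)/(-106) = -3531/(1526*(-1673)) - 42*(-99)*(-1/106) = -3531/(-2552998) + 4158*(-1/106) = -3531*(-1/2552998) - 2079/53 = 3531/2552998 - 2079/53 = -5307495699/135308894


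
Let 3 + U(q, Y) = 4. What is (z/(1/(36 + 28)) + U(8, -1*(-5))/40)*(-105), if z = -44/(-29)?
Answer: -2366049/232 ≈ -10198.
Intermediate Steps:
U(q, Y) = 1 (U(q, Y) = -3 + 4 = 1)
z = 44/29 (z = -44*(-1/29) = 44/29 ≈ 1.5172)
(z/(1/(36 + 28)) + U(8, -1*(-5))/40)*(-105) = (44/(29*(1/(36 + 28))) + 1/40)*(-105) = (44/(29*(1/64)) + 1*(1/40))*(-105) = (44/(29*(1/64)) + 1/40)*(-105) = ((44/29)*64 + 1/40)*(-105) = (2816/29 + 1/40)*(-105) = (112669/1160)*(-105) = -2366049/232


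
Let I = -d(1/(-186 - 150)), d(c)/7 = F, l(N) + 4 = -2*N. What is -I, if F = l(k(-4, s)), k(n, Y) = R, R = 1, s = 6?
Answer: -42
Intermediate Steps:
k(n, Y) = 1
l(N) = -4 - 2*N
F = -6 (F = -4 - 2*1 = -4 - 2 = -6)
d(c) = -42 (d(c) = 7*(-6) = -42)
I = 42 (I = -1*(-42) = 42)
-I = -1*42 = -42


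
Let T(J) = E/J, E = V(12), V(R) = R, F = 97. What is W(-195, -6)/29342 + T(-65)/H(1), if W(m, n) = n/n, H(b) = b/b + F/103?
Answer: -2265857/23840375 ≈ -0.095043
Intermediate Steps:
E = 12
T(J) = 12/J
H(b) = 200/103 (H(b) = b/b + 97/103 = 1 + 97*(1/103) = 1 + 97/103 = 200/103)
W(m, n) = 1
W(-195, -6)/29342 + T(-65)/H(1) = 1/29342 + (12/(-65))/(200/103) = 1*(1/29342) + (12*(-1/65))*(103/200) = 1/29342 - 12/65*103/200 = 1/29342 - 309/3250 = -2265857/23840375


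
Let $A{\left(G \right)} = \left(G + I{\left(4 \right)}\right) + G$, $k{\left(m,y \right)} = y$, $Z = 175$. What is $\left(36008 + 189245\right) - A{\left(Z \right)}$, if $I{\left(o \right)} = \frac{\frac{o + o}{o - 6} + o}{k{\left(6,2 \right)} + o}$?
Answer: $224903$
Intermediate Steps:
$I{\left(o \right)} = \frac{o + \frac{2 o}{-6 + o}}{2 + o}$ ($I{\left(o \right)} = \frac{\frac{o + o}{o - 6} + o}{2 + o} = \frac{\frac{2 o}{-6 + o} + o}{2 + o} = \frac{o + \frac{2 o}{-6 + o}}{2 + o}$)
$A{\left(G \right)} = 2 G$ ($A{\left(G \right)} = \left(G + \frac{4 \left(-4 + 4\right)}{-12 + 4^{2} - 16}\right) + G = \left(G + 4 \frac{1}{-12 + 16 - 16} \cdot 0\right) + G = \left(G + 4 \frac{1}{-12} \cdot 0\right) + G = \left(G + 4 \left(- \frac{1}{12}\right) 0\right) + G = \left(G + 0\right) + G = G + G = 2 G$)
$\left(36008 + 189245\right) - A{\left(Z \right)} = \left(36008 + 189245\right) - 2 \cdot 175 = 225253 - 350 = 224903$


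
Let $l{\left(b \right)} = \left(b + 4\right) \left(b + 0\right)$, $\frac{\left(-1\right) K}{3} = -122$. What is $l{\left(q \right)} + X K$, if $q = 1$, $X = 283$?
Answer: $103583$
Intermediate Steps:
$K = 366$ ($K = \left(-3\right) \left(-122\right) = 366$)
$l{\left(b \right)} = b \left(4 + b\right)$ ($l{\left(b \right)} = \left(4 + b\right) b = b \left(4 + b\right)$)
$l{\left(q \right)} + X K = 1 \left(4 + 1\right) + 283 \cdot 366 = 1 \cdot 5 + 103578 = 5 + 103578 = 103583$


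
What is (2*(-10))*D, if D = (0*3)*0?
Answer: 0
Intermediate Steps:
D = 0 (D = 0*0 = 0)
(2*(-10))*D = (2*(-10))*0 = -20*0 = 0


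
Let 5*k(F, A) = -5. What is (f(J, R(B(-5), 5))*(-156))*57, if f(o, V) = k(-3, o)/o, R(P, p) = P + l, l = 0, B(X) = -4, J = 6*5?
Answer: 1482/5 ≈ 296.40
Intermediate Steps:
k(F, A) = -1 (k(F, A) = (1/5)*(-5) = -1)
J = 30
R(P, p) = P (R(P, p) = P + 0 = P)
f(o, V) = -1/o
(f(J, R(B(-5), 5))*(-156))*57 = (-1/30*(-156))*57 = (-1*1/30*(-156))*57 = -1/30*(-156)*57 = (26/5)*57 = 1482/5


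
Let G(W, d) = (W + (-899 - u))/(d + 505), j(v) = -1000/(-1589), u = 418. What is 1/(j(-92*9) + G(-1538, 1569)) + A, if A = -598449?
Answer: -1473740810741/2462595 ≈ -5.9845e+5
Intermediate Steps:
j(v) = 1000/1589 (j(v) = -1000*(-1/1589) = 1000/1589)
G(W, d) = (-1317 + W)/(505 + d) (G(W, d) = (W + (-899 - 1*418))/(d + 505) = (W + (-899 - 418))/(505 + d) = (W - 1317)/(505 + d) = (-1317 + W)/(505 + d))
1/(j(-92*9) + G(-1538, 1569)) + A = 1/(1000/1589 + (-1317 - 1538)/(505 + 1569)) - 598449 = 1/(1000/1589 - 2855/2074) - 598449 = 1/(-2462595/3295586) - 598449 = -3295586/2462595 - 598449 = -1473740810741/2462595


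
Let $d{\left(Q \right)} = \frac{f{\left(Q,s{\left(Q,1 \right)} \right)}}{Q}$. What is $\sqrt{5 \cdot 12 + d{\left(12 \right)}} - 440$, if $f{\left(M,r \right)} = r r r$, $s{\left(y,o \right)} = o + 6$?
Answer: $-440 + \frac{\sqrt{3189}}{6} \approx -430.59$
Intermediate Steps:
$s{\left(y,o \right)} = 6 + o$
$f{\left(M,r \right)} = r^{3}$ ($f{\left(M,r \right)} = r^{2} r = r^{3}$)
$d{\left(Q \right)} = \frac{343}{Q}$ ($d{\left(Q \right)} = \frac{\left(6 + 1\right)^{3}}{Q} = \frac{7^{3}}{Q} = \frac{343}{Q}$)
$\sqrt{5 \cdot 12 + d{\left(12 \right)}} - 440 = \sqrt{5 \cdot 12 + \frac{343}{12}} - 440 = \sqrt{60 + 343 \cdot \frac{1}{12}} - 440 = \sqrt{60 + \frac{343}{12}} - 440 = \sqrt{\frac{1063}{12}} - 440 = \frac{\sqrt{3189}}{6} - 440 = -440 + \frac{\sqrt{3189}}{6}$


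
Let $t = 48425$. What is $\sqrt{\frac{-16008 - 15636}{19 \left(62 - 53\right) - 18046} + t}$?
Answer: $\frac{\sqrt{618924391085}}{3575} \approx 220.06$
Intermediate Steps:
$\sqrt{\frac{-16008 - 15636}{19 \left(62 - 53\right) - 18046} + t} = \sqrt{\frac{-16008 - 15636}{19 \left(62 - 53\right) - 18046} + 48425} = \sqrt{- \frac{31644}{19 \cdot 9 - 18046} + 48425} = \sqrt{- \frac{31644}{171 - 18046} + 48425} = \sqrt{- \frac{31644}{-17875} + 48425} = \sqrt{\left(-31644\right) \left(- \frac{1}{17875}\right) + 48425} = \sqrt{\frac{31644}{17875} + 48425} = \sqrt{\frac{865628519}{17875}} = \frac{\sqrt{618924391085}}{3575}$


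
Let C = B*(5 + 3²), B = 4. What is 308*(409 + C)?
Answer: 143220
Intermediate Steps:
C = 56 (C = 4*(5 + 3²) = 4*(5 + 9) = 4*14 = 56)
308*(409 + C) = 308*(409 + 56) = 308*465 = 143220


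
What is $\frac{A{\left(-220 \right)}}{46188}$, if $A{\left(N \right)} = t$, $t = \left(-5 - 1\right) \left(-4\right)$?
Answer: $\frac{2}{3849} \approx 0.00051962$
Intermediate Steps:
$t = 24$ ($t = \left(-6\right) \left(-4\right) = 24$)
$A{\left(N \right)} = 24$
$\frac{A{\left(-220 \right)}}{46188} = \frac{24}{46188} = 24 \cdot \frac{1}{46188} = \frac{2}{3849}$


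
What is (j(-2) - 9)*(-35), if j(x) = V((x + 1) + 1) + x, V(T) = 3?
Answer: 280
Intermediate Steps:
j(x) = 3 + x
(j(-2) - 9)*(-35) = ((3 - 2) - 9)*(-35) = (1 - 9)*(-35) = -8*(-35) = 280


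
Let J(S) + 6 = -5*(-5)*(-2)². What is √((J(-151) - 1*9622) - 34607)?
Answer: I*√44135 ≈ 210.08*I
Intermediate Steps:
J(S) = 94 (J(S) = -6 - 5*(-5)*(-2)² = -6 + 25*4 = -6 + 100 = 94)
√((J(-151) - 1*9622) - 34607) = √((94 - 1*9622) - 34607) = √((94 - 9622) - 34607) = √(-9528 - 34607) = √(-44135) = I*√44135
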